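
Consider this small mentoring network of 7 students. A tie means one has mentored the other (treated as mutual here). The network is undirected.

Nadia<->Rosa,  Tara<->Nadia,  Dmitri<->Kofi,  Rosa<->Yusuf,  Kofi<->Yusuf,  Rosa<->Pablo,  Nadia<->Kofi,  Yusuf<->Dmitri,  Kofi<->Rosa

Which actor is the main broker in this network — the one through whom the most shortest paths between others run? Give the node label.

Rosa

Unnormalized betweenness of each node: Dmitri:0, Kofi:4, Nadia:5, Pablo:0, Rosa:6, Tara:0, Yusuf:1.
Rosa has the largest value, 6, making it the main broker — the node through which the most shortest paths run.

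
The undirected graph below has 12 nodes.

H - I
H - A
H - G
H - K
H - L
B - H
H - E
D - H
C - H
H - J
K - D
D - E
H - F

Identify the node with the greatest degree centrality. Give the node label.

Degrees — A:1, B:1, C:1, D:3, E:2, F:1, G:1, H:11, I:1, J:1, K:2, L:1.
The maximum is 11, attained only by H.

H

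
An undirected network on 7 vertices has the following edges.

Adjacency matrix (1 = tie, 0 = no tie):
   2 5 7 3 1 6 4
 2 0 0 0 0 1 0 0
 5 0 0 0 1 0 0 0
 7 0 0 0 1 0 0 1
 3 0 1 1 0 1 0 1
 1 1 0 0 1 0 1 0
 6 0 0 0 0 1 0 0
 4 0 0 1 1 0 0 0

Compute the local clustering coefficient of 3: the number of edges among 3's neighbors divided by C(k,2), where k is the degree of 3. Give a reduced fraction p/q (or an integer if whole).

1/6

3's neighbors: 1, 4, 5, and 7 (k = 4).
Possible neighbor pairs: C(4,2) = 6. Edges among them: 4–7 → e = 1.
Clustering(3) = 1/6.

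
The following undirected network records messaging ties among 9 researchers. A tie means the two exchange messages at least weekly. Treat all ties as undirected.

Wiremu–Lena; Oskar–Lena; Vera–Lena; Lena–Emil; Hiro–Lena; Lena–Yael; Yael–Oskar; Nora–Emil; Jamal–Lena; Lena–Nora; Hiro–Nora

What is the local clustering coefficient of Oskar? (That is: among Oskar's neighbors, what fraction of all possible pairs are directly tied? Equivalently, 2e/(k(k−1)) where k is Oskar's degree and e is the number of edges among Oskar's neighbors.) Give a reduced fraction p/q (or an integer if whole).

Oskar's neighbors: Lena and Yael (k = 2).
Possible neighbor pairs: C(2,2) = 1. Edges among them: Lena–Yael → e = 1.
Clustering(Oskar) = 1/1.

1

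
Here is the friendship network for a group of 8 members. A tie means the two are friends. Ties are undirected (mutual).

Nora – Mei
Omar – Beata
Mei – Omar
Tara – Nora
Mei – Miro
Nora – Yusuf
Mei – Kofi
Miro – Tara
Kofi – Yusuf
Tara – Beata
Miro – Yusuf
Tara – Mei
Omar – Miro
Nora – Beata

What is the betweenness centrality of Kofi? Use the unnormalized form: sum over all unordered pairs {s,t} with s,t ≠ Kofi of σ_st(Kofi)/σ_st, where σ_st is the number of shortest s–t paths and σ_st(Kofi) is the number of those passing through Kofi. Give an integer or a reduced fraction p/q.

1/3

Pairs whose geodesics pass through Kofi — Yusuf–Mei: 1/3.
All other pairs contribute 0.
Summing the contributions gives betweenness(Kofi) = 1/3.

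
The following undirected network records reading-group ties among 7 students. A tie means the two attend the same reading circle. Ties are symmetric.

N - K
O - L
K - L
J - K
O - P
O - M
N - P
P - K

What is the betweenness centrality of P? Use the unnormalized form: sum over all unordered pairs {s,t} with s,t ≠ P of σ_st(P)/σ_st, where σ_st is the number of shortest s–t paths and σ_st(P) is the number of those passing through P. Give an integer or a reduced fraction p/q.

Pairs whose geodesics pass through P — O–N: 1; O–K: 1/2; O–J: 1/2; M–N: 1; M–K: 1/2; M–J: 1/2.
All other pairs contribute 0.
Summing the contributions gives betweenness(P) = 4.

4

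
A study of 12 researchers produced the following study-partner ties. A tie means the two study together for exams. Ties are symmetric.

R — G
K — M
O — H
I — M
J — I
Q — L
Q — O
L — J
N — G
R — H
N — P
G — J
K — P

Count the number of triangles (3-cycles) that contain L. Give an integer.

L's neighbors are J and Q, but none of them are tied to each other, so no triangle contains L.

0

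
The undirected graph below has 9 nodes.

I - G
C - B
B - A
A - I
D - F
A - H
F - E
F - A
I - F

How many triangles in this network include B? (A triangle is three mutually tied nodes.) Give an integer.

B's neighbors are A and C, but none of them are tied to each other, so no triangle contains B.

0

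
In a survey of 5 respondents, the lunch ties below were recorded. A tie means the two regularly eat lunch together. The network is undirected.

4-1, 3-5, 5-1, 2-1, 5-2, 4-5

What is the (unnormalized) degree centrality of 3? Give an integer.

1

3 is directly tied to 5. That is 1 neighbor, so the degree of 3 is 1.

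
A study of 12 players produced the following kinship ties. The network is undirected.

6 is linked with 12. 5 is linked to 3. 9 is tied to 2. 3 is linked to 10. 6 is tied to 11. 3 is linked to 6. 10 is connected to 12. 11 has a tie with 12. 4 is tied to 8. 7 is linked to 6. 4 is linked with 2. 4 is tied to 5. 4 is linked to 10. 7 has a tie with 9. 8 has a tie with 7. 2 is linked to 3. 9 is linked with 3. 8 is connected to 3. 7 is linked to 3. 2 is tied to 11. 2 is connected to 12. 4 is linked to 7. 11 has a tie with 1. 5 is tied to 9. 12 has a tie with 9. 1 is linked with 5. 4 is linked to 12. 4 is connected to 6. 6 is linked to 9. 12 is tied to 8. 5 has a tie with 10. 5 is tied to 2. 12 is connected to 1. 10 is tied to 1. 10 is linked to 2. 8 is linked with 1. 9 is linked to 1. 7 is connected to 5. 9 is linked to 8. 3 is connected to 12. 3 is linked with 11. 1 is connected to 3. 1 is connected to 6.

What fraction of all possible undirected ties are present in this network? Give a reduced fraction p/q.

43/66

There are 43 edges and 12 nodes, so the maximum possible is C(12,2) = 66.
Density = 43/66.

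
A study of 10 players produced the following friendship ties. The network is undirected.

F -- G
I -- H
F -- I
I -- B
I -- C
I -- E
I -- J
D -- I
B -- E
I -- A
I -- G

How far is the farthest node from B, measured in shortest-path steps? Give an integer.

2

Distances from B: A:2, C:2, D:2, E:1, F:2, G:2, H:2, I:1, J:2.
The largest is 2 (to A, C, D, J, F, H, and G), so the eccentricity of B is 2.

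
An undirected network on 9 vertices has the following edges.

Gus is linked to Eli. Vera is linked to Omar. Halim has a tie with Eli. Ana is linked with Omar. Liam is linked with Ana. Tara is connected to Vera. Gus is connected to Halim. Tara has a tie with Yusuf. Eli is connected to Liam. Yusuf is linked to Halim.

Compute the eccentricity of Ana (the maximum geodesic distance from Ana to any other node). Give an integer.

Distances from Ana: Eli:2, Gus:3, Halim:3, Liam:1, Omar:1, Tara:3, Vera:2, Yusuf:4.
The largest is 4 (to Yusuf), so the eccentricity of Ana is 4.

4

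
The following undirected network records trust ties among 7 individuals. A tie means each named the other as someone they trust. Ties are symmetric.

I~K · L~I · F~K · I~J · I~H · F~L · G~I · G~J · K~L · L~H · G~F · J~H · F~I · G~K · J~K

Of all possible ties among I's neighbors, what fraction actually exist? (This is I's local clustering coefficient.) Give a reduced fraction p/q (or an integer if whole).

3/5

I's neighbors: F, G, H, J, K, and L (k = 6).
Possible neighbor pairs: C(6,2) = 15. Edges among them: F–G, F–K, F–L, G–J, G–K, H–J, H–L, J–K, K–L → e = 9.
Clustering(I) = 9/15 = 3/5.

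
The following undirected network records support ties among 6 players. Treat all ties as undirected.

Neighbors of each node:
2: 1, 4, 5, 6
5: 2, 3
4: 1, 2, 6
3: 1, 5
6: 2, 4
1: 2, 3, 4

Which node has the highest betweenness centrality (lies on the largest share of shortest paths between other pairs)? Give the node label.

2

Unnormalized betweenness of each node: 1:13/6, 2:11/3, 3:1/2, 4:5/6, 5:5/6, 6:0.
2 has the largest value, 11/3, making it the main broker — the node through which the most shortest paths run.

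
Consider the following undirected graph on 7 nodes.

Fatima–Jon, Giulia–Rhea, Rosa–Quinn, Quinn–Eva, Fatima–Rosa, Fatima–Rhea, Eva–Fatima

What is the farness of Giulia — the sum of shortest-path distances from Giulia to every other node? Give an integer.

16

Distances from Giulia: Eva:3, Fatima:2, Jon:3, Quinn:4, Rhea:1, Rosa:3.
Sum = 3 + 2 + 3 + 4 + 1 + 3 = 16.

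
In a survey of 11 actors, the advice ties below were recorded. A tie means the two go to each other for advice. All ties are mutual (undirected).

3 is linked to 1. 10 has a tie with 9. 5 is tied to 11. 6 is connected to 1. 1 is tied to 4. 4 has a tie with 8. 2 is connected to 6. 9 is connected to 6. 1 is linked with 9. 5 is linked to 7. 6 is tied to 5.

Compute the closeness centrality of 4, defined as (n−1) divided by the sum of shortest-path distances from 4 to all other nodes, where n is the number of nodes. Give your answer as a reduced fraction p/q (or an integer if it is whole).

Distances from 4: 1:1, 2:3, 3:2, 5:3, 6:2, 7:4, 8:1, 9:2, 10:3, 11:4. Sum = 25.
n = 11, so closeness = 10/25 = 2/5.

2/5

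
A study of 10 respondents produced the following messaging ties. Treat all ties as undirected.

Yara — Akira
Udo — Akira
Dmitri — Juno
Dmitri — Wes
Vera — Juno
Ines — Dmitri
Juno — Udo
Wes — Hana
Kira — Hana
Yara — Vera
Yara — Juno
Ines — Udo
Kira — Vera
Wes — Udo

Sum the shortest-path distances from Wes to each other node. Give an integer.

Distances from Wes: Akira:2, Dmitri:1, Hana:1, Ines:2, Juno:2, Kira:2, Udo:1, Vera:3, Yara:3.
Sum = 2 + 1 + 1 + 2 + 2 + 2 + 1 + 3 + 3 = 17.

17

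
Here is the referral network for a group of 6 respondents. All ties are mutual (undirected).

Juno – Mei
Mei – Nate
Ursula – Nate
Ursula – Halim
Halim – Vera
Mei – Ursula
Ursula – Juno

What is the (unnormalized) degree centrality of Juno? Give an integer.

Juno is directly tied to Mei and Ursula. That is 2 neighbors, so the degree of Juno is 2.

2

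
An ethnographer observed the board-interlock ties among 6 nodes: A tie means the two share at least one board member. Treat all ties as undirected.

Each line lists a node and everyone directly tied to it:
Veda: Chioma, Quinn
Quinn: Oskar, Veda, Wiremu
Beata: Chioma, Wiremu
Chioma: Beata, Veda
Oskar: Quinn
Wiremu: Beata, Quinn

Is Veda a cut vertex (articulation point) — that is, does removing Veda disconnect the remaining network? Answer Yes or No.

Even without Veda, every remaining node can still reach every other (the residual graph is connected), so Veda is not a cut vertex.

No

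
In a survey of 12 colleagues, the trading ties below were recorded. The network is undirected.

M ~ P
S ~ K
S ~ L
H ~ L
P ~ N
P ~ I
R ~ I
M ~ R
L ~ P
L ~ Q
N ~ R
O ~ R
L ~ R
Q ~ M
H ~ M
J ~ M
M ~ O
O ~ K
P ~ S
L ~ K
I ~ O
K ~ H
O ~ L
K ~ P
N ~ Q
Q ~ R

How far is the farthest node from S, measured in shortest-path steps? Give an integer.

3

Distances from S: H:2, I:2, J:3, K:1, L:1, M:2, N:2, O:2, P:1, Q:2, R:2.
The largest is 3 (to J), so the eccentricity of S is 3.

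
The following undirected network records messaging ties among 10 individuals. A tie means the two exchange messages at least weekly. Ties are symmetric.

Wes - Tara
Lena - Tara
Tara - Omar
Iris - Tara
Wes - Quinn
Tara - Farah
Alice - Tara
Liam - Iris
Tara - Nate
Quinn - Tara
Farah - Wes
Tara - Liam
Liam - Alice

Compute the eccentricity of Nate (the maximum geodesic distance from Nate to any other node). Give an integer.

2

Distances from Nate: Alice:2, Farah:2, Iris:2, Lena:2, Liam:2, Omar:2, Quinn:2, Tara:1, Wes:2.
The largest is 2 (to Alice, Wes, Iris, Farah, Omar, Liam, Lena, and Quinn), so the eccentricity of Nate is 2.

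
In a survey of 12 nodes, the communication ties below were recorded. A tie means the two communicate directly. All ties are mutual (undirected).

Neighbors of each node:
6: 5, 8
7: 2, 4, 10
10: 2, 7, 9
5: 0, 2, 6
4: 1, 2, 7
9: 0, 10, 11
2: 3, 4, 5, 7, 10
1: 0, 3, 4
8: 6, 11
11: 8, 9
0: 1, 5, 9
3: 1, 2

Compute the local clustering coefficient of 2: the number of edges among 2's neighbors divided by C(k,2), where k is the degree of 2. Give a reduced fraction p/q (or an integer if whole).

1/5

2's neighbors: 3, 4, 5, 7, and 10 (k = 5).
Possible neighbor pairs: C(5,2) = 10. Edges among them: 4–7, 7–10 → e = 2.
Clustering(2) = 2/10 = 1/5.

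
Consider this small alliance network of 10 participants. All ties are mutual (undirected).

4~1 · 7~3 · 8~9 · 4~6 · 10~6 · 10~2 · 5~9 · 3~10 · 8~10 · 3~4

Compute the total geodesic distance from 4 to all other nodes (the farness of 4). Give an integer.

22

Distances from 4: 1:1, 2:3, 3:1, 5:5, 6:1, 7:2, 8:3, 9:4, 10:2.
Sum = 1 + 3 + 1 + 5 + 1 + 2 + 3 + 4 + 2 = 22.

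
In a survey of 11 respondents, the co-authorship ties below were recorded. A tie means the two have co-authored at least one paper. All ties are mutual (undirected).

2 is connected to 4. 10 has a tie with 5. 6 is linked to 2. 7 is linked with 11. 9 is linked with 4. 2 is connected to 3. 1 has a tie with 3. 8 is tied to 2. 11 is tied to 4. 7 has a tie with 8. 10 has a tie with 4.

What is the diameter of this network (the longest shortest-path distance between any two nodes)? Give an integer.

5

Eccentricity of each node (its greatest distance to any other): 1:5, 2:3, 3:4, 4:3, 5:5, 6:4, 7:4, 8:4, 9:4, 10:4, 11:4.
The maximum eccentricity is 5, realized for instance by the pair 5–1 via 5 – 10 – 4 – 2 – 3 – 1. So the diameter is 5.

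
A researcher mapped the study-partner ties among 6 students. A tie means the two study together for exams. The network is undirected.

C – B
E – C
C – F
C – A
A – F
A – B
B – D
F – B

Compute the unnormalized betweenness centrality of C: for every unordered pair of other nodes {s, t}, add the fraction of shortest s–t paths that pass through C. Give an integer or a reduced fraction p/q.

4

Pairs whose geodesics pass through C — B–E: 1; D–E: 1; A–E: 1; E–F: 1.
All other pairs contribute 0.
Summing the contributions gives betweenness(C) = 4.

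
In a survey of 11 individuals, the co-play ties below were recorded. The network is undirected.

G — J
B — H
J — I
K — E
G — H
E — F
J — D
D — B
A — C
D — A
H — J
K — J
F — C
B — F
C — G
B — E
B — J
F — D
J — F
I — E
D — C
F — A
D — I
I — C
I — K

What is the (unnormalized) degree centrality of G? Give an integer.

G is directly tied to C, H, and J. That is 3 neighbors, so the degree of G is 3.

3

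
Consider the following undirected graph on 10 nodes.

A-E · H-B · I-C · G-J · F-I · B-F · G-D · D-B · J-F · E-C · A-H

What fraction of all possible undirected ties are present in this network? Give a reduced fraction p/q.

11/45

There are 11 edges and 10 nodes, so the maximum possible is C(10,2) = 45.
Density = 11/45.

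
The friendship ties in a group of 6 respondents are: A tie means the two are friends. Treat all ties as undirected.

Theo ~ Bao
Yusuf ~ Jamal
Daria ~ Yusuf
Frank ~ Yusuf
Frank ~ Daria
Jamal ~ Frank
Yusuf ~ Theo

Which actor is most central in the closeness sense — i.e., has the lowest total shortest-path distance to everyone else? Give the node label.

Farness (sum of distances to all others) for each node — Bao:12, Daria:9, Frank:8, Jamal:9, Theo:8, Yusuf:6.
The smallest farness is 6, for Yusuf, so Yusuf has the highest closeness.

Yusuf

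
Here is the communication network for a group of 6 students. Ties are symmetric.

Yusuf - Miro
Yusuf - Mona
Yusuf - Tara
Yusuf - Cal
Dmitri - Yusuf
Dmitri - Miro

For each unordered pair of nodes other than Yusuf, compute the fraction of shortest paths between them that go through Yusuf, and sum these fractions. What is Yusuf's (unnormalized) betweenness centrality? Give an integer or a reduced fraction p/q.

9

Pairs whose geodesics pass through Yusuf — Miro–Mona: 1; Miro–Tara: 1; Miro–Cal: 1; Dmitri–Mona: 1; Dmitri–Tara: 1; Dmitri–Cal: 1; Mona–Tara: 1; Mona–Cal: 1; Tara–Cal: 1.
All other pairs contribute 0.
Summing the contributions gives betweenness(Yusuf) = 9.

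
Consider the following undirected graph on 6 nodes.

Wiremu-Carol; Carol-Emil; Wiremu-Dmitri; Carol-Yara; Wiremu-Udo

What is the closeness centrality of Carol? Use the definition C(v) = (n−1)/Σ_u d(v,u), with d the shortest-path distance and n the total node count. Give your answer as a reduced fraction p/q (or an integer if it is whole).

Distances from Carol: Dmitri:2, Emil:1, Udo:2, Wiremu:1, Yara:1. Sum = 7.
n = 6, so closeness = 5/7.

5/7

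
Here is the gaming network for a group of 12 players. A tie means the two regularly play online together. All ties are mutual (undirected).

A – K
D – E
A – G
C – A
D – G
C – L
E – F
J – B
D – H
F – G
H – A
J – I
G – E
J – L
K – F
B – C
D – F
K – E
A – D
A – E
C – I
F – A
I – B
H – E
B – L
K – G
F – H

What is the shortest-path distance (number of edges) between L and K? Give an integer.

3

One shortest route is L – C – A – K, which uses 3 edges, and at distance 2 from L we only reach {A, I}, which does not include K. So d(L,K) = 3.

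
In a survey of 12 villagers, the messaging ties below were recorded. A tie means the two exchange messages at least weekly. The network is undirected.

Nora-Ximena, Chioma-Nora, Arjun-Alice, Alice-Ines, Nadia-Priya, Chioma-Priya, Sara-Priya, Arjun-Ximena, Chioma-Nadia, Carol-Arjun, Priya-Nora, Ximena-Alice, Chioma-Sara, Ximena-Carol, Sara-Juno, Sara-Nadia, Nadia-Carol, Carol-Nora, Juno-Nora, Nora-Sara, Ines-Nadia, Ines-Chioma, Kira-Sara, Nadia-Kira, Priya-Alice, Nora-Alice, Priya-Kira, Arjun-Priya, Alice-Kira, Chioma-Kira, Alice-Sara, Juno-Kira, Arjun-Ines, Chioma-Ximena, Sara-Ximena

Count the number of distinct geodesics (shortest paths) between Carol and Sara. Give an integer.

3

The shortest distance is 2. The length-2 paths are: Carol–Ximena–Sara; Carol–Nora–Sara; Carol–Nadia–Sara.
That gives 3 distinct shortest paths.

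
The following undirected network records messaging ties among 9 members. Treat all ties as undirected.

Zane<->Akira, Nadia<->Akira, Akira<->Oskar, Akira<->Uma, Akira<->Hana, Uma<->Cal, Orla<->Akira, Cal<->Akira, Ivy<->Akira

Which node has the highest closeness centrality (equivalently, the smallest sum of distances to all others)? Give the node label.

Farness (sum of distances to all others) for each node — Akira:8, Cal:14, Hana:15, Ivy:15, Nadia:15, Orla:15, Oskar:15, Uma:14, Zane:15.
The smallest farness is 8, for Akira, so Akira has the highest closeness.

Akira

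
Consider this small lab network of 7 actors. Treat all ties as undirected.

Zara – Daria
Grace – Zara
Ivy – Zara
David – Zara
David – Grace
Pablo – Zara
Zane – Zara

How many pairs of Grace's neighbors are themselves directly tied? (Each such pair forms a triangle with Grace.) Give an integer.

1

Grace's neighbors: David and Zara.
Neighbor pairs that are themselves tied: Grace–David–Zara. Each forms one triangle with Grace, for 1 in total.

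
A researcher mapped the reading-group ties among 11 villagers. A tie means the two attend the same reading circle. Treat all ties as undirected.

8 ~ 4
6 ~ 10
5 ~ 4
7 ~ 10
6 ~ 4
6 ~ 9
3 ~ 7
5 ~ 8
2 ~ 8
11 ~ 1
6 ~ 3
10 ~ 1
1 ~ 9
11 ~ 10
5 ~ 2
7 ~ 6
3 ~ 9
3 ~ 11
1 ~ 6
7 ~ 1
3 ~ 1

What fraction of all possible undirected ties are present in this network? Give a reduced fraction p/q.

21/55

There are 21 edges and 11 nodes, so the maximum possible is C(11,2) = 55.
Density = 21/55.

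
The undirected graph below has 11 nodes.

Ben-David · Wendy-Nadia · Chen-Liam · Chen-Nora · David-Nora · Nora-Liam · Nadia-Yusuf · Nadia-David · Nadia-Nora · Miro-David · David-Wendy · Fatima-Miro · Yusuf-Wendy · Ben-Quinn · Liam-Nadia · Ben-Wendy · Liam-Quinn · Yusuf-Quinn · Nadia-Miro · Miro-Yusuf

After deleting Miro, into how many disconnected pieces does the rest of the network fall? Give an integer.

Without Miro, the remaining ties split the others into: {Fatima}; {Ben, Chen, David, Liam, Nadia, Nora, Quinn, Wendy, Yusuf}.
That's 2 separate components.

2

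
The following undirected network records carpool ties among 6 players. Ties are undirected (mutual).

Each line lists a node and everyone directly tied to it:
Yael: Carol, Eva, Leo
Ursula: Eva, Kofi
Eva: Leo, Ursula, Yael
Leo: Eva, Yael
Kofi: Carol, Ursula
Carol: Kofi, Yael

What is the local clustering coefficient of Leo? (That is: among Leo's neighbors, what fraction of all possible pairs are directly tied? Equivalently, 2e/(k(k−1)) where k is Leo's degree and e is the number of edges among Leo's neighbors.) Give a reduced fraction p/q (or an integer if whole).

Leo's neighbors: Eva and Yael (k = 2).
Possible neighbor pairs: C(2,2) = 1. Edges among them: Eva–Yael → e = 1.
Clustering(Leo) = 1/1.

1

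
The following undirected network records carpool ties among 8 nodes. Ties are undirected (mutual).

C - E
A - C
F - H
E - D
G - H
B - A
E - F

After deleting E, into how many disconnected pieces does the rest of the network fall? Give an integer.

3

Without E, the remaining ties split the others into: {A, B, C}; {F, G, H}; {D}.
That's 3 separate components.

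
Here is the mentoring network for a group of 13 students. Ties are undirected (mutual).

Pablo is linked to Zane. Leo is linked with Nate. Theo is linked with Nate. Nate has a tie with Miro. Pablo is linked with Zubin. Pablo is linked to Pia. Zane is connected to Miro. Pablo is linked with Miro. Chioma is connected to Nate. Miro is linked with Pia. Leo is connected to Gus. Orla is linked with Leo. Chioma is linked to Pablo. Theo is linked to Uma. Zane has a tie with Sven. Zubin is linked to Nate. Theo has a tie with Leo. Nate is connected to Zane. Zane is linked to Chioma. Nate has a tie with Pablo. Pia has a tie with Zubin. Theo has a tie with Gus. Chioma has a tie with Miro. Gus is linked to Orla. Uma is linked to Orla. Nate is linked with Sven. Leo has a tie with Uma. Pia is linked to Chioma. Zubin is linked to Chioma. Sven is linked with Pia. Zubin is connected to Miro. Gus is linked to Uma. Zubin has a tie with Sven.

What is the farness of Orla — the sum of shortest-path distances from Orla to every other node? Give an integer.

29

Distances from Orla: Chioma:3, Gus:1, Leo:1, Miro:3, Nate:2, Pablo:3, Pia:4, Sven:3, Theo:2, Uma:1, Zane:3, Zubin:3.
Sum = 3 + 1 + 1 + 3 + 2 + 3 + 4 + 3 + 2 + 1 + 3 + 3 = 29.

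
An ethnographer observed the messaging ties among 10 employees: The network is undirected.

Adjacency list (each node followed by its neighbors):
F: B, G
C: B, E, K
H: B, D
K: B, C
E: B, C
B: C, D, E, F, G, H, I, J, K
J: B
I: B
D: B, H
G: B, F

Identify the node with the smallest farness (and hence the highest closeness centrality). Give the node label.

Farness (sum of distances to all others) for each node — B:9, C:15, D:16, E:16, F:16, G:16, H:16, I:17, J:17, K:16.
The smallest farness is 9, for B, so B has the highest closeness.

B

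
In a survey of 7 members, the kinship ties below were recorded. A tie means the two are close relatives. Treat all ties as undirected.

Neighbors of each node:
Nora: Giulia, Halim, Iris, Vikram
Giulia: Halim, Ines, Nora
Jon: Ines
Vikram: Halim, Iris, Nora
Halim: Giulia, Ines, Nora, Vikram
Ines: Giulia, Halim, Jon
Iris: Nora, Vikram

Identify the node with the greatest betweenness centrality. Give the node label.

Unnormalized betweenness of each node: Giulia:5/3, Halim:29/6, Ines:5, Iris:0, Jon:0, Nora:10/3, Vikram:7/6.
Ines has the largest value, 5, making it the main broker — the node through which the most shortest paths run.

Ines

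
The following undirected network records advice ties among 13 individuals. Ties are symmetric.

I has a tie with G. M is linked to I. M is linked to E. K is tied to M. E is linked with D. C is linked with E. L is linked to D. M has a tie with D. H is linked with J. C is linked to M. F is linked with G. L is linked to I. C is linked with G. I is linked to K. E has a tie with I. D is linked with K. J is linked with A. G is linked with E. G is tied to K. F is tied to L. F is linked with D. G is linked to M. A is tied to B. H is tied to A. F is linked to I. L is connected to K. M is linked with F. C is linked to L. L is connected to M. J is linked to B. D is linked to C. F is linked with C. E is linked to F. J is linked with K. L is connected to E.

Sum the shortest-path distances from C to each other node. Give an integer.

25

Distances from C: A:4, B:4, D:1, E:1, F:1, G:1, H:4, I:2, J:3, K:2, L:1, M:1.
Sum = 4 + 4 + 1 + 1 + 1 + 1 + 4 + 2 + 3 + 2 + 1 + 1 = 25.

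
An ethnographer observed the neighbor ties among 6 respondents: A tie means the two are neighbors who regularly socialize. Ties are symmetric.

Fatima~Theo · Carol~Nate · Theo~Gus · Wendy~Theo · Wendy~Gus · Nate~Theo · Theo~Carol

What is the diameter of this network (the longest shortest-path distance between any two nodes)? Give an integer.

2

Eccentricity of each node (its greatest distance to any other): Carol:2, Fatima:2, Gus:2, Nate:2, Theo:1, Wendy:2.
The maximum eccentricity is 2, realized for instance by the pair Carol–Wendy via Carol – Theo – Wendy. So the diameter is 2.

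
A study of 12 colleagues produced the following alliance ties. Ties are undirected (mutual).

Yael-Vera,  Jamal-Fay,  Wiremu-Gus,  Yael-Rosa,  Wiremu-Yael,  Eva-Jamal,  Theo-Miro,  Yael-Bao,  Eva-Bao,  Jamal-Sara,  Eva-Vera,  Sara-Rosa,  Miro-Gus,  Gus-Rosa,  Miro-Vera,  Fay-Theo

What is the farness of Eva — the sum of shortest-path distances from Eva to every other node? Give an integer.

Distances from Eva: Bao:1, Fay:2, Gus:3, Jamal:1, Miro:2, Rosa:3, Sara:2, Theo:3, Vera:1, Wiremu:3, Yael:2.
Sum = 1 + 2 + 3 + 1 + 2 + 3 + 2 + 3 + 1 + 3 + 2 = 23.

23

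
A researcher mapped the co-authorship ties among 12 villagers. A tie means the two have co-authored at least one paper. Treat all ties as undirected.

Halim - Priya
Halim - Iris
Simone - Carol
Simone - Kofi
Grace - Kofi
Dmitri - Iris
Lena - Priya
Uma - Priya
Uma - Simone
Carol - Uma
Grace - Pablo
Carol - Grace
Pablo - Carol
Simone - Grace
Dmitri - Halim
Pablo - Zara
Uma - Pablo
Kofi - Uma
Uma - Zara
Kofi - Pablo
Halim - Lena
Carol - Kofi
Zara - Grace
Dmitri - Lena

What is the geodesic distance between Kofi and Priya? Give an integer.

One shortest route is Kofi – Uma – Priya, which uses 2 edges, and Kofi and Priya are not directly tied, so nothing shorter exists. So d(Kofi,Priya) = 2.

2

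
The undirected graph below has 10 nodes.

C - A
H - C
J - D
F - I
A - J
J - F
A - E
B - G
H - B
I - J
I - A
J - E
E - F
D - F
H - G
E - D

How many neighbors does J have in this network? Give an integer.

5

J is directly tied to A, D, E, F, and I. That is 5 neighbors, so the degree of J is 5.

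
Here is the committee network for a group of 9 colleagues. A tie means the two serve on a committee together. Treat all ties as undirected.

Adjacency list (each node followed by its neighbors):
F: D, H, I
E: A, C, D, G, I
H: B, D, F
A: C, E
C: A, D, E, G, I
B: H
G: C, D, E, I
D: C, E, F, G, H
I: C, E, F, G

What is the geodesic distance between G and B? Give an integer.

3

One shortest route is G – D – H – B, which uses 3 edges, and at distance 2 from G we only reach {A, F, H}, which does not include B. So d(G,B) = 3.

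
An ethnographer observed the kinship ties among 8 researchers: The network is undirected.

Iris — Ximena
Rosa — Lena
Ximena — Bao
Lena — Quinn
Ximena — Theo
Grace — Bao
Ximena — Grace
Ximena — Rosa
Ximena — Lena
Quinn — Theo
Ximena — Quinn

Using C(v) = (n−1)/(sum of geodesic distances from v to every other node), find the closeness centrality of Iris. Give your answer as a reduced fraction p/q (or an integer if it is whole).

Distances from Iris: Bao:2, Grace:2, Lena:2, Quinn:2, Rosa:2, Theo:2, Ximena:1. Sum = 13.
n = 8, so closeness = 7/13.

7/13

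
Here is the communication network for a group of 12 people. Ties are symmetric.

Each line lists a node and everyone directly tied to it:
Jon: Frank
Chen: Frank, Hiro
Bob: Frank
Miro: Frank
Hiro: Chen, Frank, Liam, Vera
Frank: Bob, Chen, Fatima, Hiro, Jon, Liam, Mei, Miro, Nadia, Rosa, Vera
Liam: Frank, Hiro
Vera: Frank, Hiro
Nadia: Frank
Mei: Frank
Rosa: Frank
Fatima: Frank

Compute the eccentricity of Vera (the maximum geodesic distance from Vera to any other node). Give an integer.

2

Distances from Vera: Bob:2, Chen:2, Fatima:2, Frank:1, Hiro:1, Jon:2, Liam:2, Mei:2, Miro:2, Nadia:2, Rosa:2.
The largest is 2 (to Chen, Nadia, Rosa, Liam, Mei, Jon, Fatima, Bob, and Miro), so the eccentricity of Vera is 2.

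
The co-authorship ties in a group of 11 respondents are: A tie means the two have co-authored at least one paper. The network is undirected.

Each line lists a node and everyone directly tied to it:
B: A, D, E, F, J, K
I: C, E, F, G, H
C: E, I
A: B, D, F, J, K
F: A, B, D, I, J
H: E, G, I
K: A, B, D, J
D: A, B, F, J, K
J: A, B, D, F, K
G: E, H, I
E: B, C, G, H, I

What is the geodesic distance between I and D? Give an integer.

One shortest route is I – F – D, which uses 2 edges, and I and D are not directly tied, so nothing shorter exists. So d(I,D) = 2.

2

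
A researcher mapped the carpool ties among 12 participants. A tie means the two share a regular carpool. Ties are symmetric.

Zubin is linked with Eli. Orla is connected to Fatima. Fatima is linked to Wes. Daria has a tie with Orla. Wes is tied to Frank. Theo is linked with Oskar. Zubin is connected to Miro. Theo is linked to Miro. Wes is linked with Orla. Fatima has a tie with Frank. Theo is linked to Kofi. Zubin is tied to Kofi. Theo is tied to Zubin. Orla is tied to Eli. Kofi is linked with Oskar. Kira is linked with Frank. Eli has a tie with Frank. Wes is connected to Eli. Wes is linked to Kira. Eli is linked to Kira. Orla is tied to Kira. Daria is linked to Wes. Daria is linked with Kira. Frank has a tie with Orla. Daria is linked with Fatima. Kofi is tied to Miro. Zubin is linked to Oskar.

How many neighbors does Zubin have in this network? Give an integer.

5

Zubin is directly tied to Eli, Kofi, Miro, Oskar, and Theo. That is 5 neighbors, so the degree of Zubin is 5.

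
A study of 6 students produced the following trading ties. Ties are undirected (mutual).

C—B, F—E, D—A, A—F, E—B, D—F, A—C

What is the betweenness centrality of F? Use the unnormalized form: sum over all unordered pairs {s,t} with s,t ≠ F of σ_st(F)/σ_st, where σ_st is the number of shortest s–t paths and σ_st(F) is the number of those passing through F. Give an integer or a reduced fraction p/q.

5/2

Pairs whose geodesics pass through F — B–D: 1/2; E–D: 1; E–A: 1.
All other pairs contribute 0.
Summing the contributions gives betweenness(F) = 5/2.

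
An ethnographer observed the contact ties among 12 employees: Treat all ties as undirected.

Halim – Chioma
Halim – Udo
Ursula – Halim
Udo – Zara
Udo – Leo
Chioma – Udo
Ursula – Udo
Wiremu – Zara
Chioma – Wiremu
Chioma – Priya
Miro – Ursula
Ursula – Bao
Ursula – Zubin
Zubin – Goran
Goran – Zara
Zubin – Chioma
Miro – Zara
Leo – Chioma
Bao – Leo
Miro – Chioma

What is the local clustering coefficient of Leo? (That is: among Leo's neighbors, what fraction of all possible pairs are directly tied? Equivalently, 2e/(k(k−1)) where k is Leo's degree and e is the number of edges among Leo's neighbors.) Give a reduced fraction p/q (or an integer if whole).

1/3

Leo's neighbors: Bao, Chioma, and Udo (k = 3).
Possible neighbor pairs: C(3,2) = 3. Edges among them: Chioma–Udo → e = 1.
Clustering(Leo) = 1/3.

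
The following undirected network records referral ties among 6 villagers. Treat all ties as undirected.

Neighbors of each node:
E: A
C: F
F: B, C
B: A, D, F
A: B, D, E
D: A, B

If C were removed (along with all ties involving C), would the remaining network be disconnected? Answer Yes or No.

Even without C, every remaining node can still reach every other (the residual graph is connected), so C is not a cut vertex.

No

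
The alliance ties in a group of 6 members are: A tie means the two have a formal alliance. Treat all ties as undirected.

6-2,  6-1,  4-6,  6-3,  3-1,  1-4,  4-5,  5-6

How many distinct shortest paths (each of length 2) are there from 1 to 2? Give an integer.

1

The shortest distance is 2, and the only length-2 path is 1–6–2. So there is exactly 1 shortest path.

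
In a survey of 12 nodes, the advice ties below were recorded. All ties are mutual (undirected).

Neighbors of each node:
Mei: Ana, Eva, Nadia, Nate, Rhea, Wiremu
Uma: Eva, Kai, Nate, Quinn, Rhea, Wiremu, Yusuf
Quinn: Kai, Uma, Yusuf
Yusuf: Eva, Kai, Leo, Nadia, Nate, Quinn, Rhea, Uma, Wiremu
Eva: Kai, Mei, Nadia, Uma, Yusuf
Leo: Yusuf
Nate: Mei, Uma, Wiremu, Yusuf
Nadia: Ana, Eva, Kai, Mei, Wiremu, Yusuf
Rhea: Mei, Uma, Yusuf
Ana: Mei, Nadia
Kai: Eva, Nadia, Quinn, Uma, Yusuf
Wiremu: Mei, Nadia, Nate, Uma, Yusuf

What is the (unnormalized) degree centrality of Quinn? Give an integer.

3

Quinn is directly tied to Kai, Uma, and Yusuf. That is 3 neighbors, so the degree of Quinn is 3.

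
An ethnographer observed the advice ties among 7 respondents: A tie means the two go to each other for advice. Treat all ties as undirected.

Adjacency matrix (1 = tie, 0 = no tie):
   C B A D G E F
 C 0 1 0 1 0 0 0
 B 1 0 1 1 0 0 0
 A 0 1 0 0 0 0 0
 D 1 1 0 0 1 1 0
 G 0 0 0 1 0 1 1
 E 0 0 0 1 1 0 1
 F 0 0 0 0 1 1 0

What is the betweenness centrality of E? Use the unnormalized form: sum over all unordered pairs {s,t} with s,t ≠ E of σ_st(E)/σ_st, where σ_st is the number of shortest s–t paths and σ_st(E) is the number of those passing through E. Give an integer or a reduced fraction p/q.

2

Pairs whose geodesics pass through E — C–F: 1/2; B–F: 1/2; A–F: 1/2; D–F: 1/2.
All other pairs contribute 0.
Summing the contributions gives betweenness(E) = 2.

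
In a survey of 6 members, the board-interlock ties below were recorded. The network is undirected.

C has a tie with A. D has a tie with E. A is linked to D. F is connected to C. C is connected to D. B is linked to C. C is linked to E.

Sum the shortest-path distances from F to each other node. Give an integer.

9

Distances from F: A:2, B:2, C:1, D:2, E:2.
Sum = 2 + 2 + 1 + 2 + 2 = 9.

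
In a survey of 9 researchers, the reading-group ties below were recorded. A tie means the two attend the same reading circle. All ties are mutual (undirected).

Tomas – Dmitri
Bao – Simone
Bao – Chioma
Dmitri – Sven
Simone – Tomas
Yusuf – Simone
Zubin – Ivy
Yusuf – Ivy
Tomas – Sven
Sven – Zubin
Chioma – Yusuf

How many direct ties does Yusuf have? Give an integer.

Yusuf is directly tied to Chioma, Ivy, and Simone. That is 3 neighbors, so the degree of Yusuf is 3.

3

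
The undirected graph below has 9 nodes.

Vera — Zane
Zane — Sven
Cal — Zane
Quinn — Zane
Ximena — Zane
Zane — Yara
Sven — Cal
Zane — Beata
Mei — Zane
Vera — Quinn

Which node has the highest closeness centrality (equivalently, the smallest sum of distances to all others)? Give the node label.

Farness (sum of distances to all others) for each node — Beata:15, Cal:14, Mei:15, Quinn:14, Sven:14, Vera:14, Ximena:15, Yara:15, Zane:8.
The smallest farness is 8, for Zane, so Zane has the highest closeness.

Zane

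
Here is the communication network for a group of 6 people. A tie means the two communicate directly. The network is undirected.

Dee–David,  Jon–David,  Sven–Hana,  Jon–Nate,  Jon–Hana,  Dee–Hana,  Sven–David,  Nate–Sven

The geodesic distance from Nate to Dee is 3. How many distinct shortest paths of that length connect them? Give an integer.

4

The shortest distance is 3. The length-3 paths are: Nate–Sven–Hana–Dee; Nate–Jon–Hana–Dee; Nate–Sven–David–Dee; Nate–Jon–David–Dee.
That gives 4 distinct shortest paths.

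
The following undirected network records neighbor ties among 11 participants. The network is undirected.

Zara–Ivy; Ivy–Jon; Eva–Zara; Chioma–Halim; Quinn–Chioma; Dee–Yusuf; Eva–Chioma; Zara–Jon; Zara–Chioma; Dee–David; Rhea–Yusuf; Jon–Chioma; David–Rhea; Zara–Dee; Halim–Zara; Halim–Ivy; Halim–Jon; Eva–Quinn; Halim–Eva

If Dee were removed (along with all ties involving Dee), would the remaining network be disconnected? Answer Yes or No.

Removing Dee leaves {Chioma, Eva, Halim, Ivy, Jon, Quinn, and Zara} with no path to {David, Rhea, and Yusuf}, so the network splits into 2 components. Dee is a cut vertex.

Yes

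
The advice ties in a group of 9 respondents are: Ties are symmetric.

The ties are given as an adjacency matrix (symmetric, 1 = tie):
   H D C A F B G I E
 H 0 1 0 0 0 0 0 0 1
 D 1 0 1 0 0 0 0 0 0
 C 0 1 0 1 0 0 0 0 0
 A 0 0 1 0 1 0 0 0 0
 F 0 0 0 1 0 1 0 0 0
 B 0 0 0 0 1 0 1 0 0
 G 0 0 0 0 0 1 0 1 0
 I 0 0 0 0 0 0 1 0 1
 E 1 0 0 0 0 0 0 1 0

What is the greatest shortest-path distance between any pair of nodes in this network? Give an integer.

4

Eccentricity of each node (its greatest distance to any other): A:4, B:4, C:4, D:4, E:4, F:4, G:4, H:4, I:4.
The maximum eccentricity is 4, realized for instance by the pair H–F via H – D – C – A – F. So the diameter is 4.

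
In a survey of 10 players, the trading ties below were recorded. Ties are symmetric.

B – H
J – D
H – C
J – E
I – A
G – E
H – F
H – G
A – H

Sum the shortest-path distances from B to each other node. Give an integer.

24

Distances from B: A:2, C:2, D:5, E:3, F:2, G:2, H:1, I:3, J:4.
Sum = 2 + 2 + 5 + 3 + 2 + 2 + 1 + 3 + 4 = 24.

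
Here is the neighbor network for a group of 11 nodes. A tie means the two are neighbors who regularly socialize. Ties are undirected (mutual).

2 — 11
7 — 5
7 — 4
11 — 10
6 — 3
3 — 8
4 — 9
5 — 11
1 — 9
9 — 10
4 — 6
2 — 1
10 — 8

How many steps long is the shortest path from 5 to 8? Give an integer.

3

One shortest route is 5 – 11 – 10 – 8, which uses 3 edges, and at distance 2 from 5 we only reach {2, 4, 10}, which does not include 8. So d(5,8) = 3.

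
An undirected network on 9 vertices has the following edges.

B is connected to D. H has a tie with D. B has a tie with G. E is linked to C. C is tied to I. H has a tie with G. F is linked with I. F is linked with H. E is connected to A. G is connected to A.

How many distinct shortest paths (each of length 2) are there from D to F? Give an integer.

1

The shortest distance is 2, and the only length-2 path is D–H–F. So there is exactly 1 shortest path.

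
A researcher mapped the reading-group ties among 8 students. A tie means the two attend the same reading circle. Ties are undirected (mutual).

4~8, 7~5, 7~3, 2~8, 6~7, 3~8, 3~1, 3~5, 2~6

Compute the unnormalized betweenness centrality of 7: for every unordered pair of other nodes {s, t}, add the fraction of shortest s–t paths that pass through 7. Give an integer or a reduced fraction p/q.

7/2

Pairs whose geodesics pass through 7 — 6–1: 1; 6–5: 1; 6–3: 1; 2–5: 1/2.
All other pairs contribute 0.
Summing the contributions gives betweenness(7) = 7/2.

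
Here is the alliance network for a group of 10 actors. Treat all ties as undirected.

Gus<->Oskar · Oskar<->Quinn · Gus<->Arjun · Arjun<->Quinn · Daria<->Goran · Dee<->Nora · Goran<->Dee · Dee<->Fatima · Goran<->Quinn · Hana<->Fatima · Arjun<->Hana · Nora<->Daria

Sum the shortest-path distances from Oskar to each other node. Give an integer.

Distances from Oskar: Arjun:2, Daria:3, Dee:3, Fatima:4, Goran:2, Gus:1, Hana:3, Nora:4, Quinn:1.
Sum = 2 + 3 + 3 + 4 + 2 + 1 + 3 + 4 + 1 = 23.

23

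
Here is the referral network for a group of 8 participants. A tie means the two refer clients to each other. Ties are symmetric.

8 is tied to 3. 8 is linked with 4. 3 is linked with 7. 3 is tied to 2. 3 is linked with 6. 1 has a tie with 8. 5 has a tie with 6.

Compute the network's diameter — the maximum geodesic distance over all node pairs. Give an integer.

Eccentricity of each node (its greatest distance to any other): 1:4, 2:3, 3:2, 4:4, 5:4, 6:3, 7:3, 8:3.
The maximum eccentricity is 4, realized for instance by the pair 5–4 via 5 – 6 – 3 – 8 – 4. So the diameter is 4.

4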